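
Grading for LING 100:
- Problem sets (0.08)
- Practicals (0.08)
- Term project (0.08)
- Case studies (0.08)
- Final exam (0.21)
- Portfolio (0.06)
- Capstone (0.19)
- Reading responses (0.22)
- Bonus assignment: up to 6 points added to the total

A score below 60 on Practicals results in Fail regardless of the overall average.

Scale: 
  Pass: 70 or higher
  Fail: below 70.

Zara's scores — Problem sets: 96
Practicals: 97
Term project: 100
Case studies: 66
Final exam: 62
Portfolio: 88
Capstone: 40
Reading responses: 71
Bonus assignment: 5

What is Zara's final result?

Pass

Practicals score 97 ≥ 60: minimum met.
Weighted total:
  Problem sets 96 × 0.08 = 7.68
  Practicals 97 × 0.08 = 7.76
  Term project 100 × 0.08 = 8
  Case studies 66 × 0.08 = 5.28
  Final exam 62 × 0.21 = 13.02
  Portfolio 88 × 0.06 = 5.28
  Capstone 40 × 0.19 = 7.6
  Reading responses 71 × 0.22 = 15.62
Sum = 70.24
Bonus assignment: 70.24 + 5 = 75.24
75.24 ≥ 70 → Pass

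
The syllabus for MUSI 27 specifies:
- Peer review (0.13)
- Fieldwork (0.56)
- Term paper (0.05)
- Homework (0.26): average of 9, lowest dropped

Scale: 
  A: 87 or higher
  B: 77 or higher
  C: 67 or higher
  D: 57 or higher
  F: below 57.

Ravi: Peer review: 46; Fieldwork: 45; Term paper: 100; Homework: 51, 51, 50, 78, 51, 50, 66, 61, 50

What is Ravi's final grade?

Homework: drop 50 → average of remaining 8 = 458/8 = 57.25
Weighted total:
  Peer review 46 × 0.13 = 5.98
  Fieldwork 45 × 0.56 = 25.2
  Term paper 100 × 0.05 = 5
  Homework 57.25 × 0.26 = 14.885
Sum = 51.065
51.065 < 57 → F

F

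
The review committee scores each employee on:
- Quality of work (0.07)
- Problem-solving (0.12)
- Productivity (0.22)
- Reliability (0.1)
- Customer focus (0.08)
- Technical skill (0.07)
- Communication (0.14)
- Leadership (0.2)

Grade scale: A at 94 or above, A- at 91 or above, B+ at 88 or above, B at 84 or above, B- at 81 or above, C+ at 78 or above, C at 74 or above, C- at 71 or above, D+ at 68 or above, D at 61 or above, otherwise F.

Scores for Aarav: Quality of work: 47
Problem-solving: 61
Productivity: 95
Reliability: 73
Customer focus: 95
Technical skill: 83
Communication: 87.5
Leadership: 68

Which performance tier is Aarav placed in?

C+

Weighted total:
  Quality of work 47 × 0.07 = 3.29
  Problem-solving 61 × 0.12 = 7.32
  Productivity 95 × 0.22 = 20.9
  Reliability 73 × 0.1 = 7.3
  Customer focus 95 × 0.08 = 7.6
  Technical skill 83 × 0.07 = 5.81
  Communication 87.5 × 0.14 = 12.25
  Leadership 68 × 0.2 = 13.6
Sum = 78.07
78.07 is ≥ 78 and < 81 → C+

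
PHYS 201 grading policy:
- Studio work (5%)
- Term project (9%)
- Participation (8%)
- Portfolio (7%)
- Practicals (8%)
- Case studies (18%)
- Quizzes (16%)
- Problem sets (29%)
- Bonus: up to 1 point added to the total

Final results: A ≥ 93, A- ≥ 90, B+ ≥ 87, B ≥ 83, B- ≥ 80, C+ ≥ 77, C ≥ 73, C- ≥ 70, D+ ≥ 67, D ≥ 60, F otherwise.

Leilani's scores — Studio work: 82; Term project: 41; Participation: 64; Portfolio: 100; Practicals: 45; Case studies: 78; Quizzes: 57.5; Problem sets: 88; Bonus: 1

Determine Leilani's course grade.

C

Weighted total:
  Studio work 82 × 0.05 = 4.1
  Term project 41 × 0.09 = 3.69
  Participation 64 × 0.08 = 5.12
  Portfolio 100 × 0.07 = 7
  Practicals 45 × 0.08 = 3.6
  Case studies 78 × 0.18 = 14.04
  Quizzes 57.5 × 0.16 = 9.2
  Problem sets 88 × 0.29 = 25.52
Sum = 72.27
Bonus: 72.27 + 1 = 73.27
73.27 is ≥ 73 and < 77 → C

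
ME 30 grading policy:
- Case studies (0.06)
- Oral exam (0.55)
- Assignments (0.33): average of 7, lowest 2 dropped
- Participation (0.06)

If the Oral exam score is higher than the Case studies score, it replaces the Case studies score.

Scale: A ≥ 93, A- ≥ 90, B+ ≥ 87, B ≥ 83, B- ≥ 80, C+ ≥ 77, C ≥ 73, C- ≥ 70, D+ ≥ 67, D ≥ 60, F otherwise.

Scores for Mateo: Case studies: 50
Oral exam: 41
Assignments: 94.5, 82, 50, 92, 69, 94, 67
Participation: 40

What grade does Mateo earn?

F

Assignments: drop 50, 67 → average of remaining 5 = 431.5/5 = 86.3
Oral exam (41) ≤ Case studies (50), so Case studies stays at 50.
Weighted total:
  Case studies 50 × 0.06 = 3
  Oral exam 41 × 0.55 = 22.55
  Assignments 86.3 × 0.33 = 28.479
  Participation 40 × 0.06 = 2.4
Sum = 56.429
56.429 < 60 → F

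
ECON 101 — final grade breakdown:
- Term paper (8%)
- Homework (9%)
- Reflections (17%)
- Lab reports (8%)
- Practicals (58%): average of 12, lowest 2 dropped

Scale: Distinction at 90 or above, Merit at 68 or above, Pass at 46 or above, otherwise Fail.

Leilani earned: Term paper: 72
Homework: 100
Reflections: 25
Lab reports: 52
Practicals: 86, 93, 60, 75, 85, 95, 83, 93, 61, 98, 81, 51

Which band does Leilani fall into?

Practicals: drop 51, 60 → average of remaining 10 = 850/10 = 85
Weighted total:
  Term paper 72 × 0.08 = 5.76
  Homework 100 × 0.09 = 9
  Reflections 25 × 0.17 = 4.25
  Lab reports 52 × 0.08 = 4.16
  Practicals 85 × 0.58 = 49.3
Sum = 72.47
72.47 is ≥ 68 and < 90 → Merit

Merit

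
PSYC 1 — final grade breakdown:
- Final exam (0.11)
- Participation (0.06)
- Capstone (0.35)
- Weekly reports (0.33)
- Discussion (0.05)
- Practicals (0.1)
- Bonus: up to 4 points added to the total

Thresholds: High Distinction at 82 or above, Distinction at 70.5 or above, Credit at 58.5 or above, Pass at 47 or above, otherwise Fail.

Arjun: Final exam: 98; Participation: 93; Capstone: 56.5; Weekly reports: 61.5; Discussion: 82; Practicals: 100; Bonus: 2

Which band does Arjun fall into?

Distinction

Weighted total:
  Final exam 98 × 0.11 = 10.78
  Participation 93 × 0.06 = 5.58
  Capstone 56.5 × 0.35 = 19.775
  Weekly reports 61.5 × 0.33 = 20.295
  Discussion 82 × 0.05 = 4.1
  Practicals 100 × 0.1 = 10
Sum = 70.53
Bonus: 70.53 + 2 = 72.53
72.53 is ≥ 70.5 and < 82 → Distinction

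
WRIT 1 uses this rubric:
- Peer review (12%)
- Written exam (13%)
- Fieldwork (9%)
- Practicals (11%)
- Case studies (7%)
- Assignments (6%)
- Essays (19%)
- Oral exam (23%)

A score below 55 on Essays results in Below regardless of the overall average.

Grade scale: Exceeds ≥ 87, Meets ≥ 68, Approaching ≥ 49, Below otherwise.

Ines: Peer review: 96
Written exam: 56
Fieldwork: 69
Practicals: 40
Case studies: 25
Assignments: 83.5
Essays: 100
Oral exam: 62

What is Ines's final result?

Meets

Essays score 100 ≥ 55: minimum met.
Weighted total:
  Peer review 96 × 0.12 = 11.52
  Written exam 56 × 0.13 = 7.28
  Fieldwork 69 × 0.09 = 6.21
  Practicals 40 × 0.11 = 4.4
  Case studies 25 × 0.07 = 1.75
  Assignments 83.5 × 0.06 = 5.01
  Essays 100 × 0.19 = 19
  Oral exam 62 × 0.23 = 14.26
Sum = 69.43
69.43 is ≥ 68 and < 87 → Meets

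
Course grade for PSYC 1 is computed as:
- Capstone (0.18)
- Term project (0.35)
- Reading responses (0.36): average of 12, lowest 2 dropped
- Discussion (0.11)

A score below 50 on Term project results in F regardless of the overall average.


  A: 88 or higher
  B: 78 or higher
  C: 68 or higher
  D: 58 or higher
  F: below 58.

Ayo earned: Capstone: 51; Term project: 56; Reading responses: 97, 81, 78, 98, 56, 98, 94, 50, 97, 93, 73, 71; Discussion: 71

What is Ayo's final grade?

C

Reading responses: drop 50, 56 → average of remaining 10 = 880/10 = 88
Term project score 56 ≥ 50: minimum met.
Weighted total:
  Capstone 51 × 0.18 = 9.18
  Term project 56 × 0.35 = 19.6
  Reading responses 88 × 0.36 = 31.68
  Discussion 71 × 0.11 = 7.81
Sum = 68.27
68.27 is ≥ 68 and < 78 → C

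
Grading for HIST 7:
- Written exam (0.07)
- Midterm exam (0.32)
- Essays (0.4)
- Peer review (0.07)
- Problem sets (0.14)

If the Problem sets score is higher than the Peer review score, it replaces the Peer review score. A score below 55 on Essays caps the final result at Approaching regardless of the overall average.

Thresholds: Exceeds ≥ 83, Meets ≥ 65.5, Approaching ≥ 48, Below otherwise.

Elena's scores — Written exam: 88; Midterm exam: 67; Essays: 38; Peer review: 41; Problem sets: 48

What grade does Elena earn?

Approaching

Problem sets (48) > Peer review (41), so Peer review counts as 48.
Essays score 38 < 55: minimum not met.
Weighted total:
  Written exam 88 × 0.07 = 6.16
  Midterm exam 67 × 0.32 = 21.44
  Essays 38 × 0.4 = 15.2
  Peer review 48 × 0.07 = 3.36
  Problem sets 48 × 0.14 = 6.72
Sum = 52.88
52.88 would be Approaching; cap at Approaching applies → Approaching.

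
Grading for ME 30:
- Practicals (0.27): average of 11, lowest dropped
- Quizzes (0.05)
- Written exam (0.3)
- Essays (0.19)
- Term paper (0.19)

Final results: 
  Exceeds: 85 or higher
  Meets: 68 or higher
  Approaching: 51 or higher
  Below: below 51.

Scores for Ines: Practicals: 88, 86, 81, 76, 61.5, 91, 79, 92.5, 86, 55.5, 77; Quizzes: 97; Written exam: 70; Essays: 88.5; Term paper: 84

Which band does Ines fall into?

Practicals: drop 55.5 → average of remaining 10 = 818/10 = 81.8
Weighted total:
  Practicals 81.8 × 0.27 = 22.086
  Quizzes 97 × 0.05 = 4.85
  Written exam 70 × 0.3 = 21
  Essays 88.5 × 0.19 = 16.815
  Term paper 84 × 0.19 = 15.96
Sum = 80.711
80.711 is ≥ 68 and < 85 → Meets

Meets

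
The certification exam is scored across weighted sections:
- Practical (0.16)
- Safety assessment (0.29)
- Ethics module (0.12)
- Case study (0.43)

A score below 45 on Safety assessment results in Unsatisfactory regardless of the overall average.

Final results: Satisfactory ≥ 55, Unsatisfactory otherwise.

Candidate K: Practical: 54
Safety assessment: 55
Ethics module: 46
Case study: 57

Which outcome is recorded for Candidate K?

Safety assessment score 55 ≥ 45: minimum met.
Weighted total:
  Practical 54 × 0.16 = 8.64
  Safety assessment 55 × 0.29 = 15.95
  Ethics module 46 × 0.12 = 5.52
  Case study 57 × 0.43 = 24.51
Sum = 54.62
54.62 < 55 → Unsatisfactory

Unsatisfactory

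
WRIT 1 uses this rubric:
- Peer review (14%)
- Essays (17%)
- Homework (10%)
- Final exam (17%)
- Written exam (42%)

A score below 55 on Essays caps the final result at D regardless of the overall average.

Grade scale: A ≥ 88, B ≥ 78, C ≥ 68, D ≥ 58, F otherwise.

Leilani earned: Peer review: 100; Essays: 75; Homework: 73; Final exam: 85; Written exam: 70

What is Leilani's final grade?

C

Essays score 75 ≥ 55: minimum met.
Weighted total:
  Peer review 100 × 0.14 = 14
  Essays 75 × 0.17 = 12.75
  Homework 73 × 0.1 = 7.3
  Final exam 85 × 0.17 = 14.45
  Written exam 70 × 0.42 = 29.4
Sum = 77.9
77.9 is ≥ 68 and < 78 → C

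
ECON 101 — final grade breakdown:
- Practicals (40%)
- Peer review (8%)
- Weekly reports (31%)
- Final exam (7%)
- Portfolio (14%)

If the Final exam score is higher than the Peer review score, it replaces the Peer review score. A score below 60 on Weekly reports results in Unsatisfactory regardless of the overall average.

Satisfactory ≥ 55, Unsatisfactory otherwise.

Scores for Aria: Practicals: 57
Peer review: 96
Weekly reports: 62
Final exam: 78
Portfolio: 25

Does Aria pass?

Final exam (78) ≤ Peer review (96), so Peer review stays at 96.
Weekly reports score 62 ≥ 60: minimum met.
Weighted total:
  Practicals 57 × 0.4 = 22.8
  Peer review 96 × 0.08 = 7.68
  Weekly reports 62 × 0.31 = 19.22
  Final exam 78 × 0.07 = 5.46
  Portfolio 25 × 0.14 = 3.5
Sum = 58.66
58.66 ≥ 55 → Satisfactory

Satisfactory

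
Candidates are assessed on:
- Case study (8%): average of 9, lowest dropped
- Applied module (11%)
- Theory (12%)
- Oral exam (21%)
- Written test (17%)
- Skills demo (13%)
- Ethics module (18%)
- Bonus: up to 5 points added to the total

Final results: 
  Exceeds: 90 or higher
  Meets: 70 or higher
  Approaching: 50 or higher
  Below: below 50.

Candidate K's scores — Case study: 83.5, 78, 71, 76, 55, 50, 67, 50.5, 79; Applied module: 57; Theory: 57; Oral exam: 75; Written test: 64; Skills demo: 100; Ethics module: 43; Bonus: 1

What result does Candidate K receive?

Case study: drop 50 → average of remaining 8 = 560/8 = 70
Weighted total:
  Case study 70 × 0.08 = 5.6
  Applied module 57 × 0.11 = 6.27
  Theory 57 × 0.12 = 6.84
  Oral exam 75 × 0.21 = 15.75
  Written test 64 × 0.17 = 10.88
  Skills demo 100 × 0.13 = 13
  Ethics module 43 × 0.18 = 7.74
Sum = 66.08
Bonus: 66.08 + 1 = 67.08
67.08 is ≥ 50 and < 70 → Approaching

Approaching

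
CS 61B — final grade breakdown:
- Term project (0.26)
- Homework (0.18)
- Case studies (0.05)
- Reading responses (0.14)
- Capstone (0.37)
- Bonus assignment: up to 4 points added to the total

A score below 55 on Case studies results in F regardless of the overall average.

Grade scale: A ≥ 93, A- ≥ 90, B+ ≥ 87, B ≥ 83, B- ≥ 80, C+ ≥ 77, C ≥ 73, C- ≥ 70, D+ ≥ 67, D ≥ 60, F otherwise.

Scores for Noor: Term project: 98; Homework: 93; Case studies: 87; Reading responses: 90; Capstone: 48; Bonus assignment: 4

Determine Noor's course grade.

Case studies score 87 ≥ 55: minimum met.
Weighted total:
  Term project 98 × 0.26 = 25.48
  Homework 93 × 0.18 = 16.74
  Case studies 87 × 0.05 = 4.35
  Reading responses 90 × 0.14 = 12.6
  Capstone 48 × 0.37 = 17.76
Sum = 76.93
Bonus assignment: 76.93 + 4 = 80.93
80.93 is ≥ 80 and < 83 → B-

B-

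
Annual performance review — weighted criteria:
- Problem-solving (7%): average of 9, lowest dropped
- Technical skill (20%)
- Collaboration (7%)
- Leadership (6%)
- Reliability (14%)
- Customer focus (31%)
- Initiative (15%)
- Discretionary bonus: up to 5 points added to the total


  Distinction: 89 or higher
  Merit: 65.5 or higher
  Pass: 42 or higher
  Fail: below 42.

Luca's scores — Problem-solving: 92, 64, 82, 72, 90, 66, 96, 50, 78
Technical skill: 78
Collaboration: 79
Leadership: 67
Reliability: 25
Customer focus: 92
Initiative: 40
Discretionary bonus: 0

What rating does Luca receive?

Problem-solving: drop 50 → average of remaining 8 = 640/8 = 80
Weighted total:
  Problem-solving 80 × 0.07 = 5.6
  Technical skill 78 × 0.2 = 15.6
  Collaboration 79 × 0.07 = 5.53
  Leadership 67 × 0.06 = 4.02
  Reliability 25 × 0.14 = 3.5
  Customer focus 92 × 0.31 = 28.52
  Initiative 40 × 0.15 = 6
Sum = 68.77
Discretionary bonus: 68.77 + 0 = 68.77
68.77 is ≥ 65.5 and < 89 → Merit

Merit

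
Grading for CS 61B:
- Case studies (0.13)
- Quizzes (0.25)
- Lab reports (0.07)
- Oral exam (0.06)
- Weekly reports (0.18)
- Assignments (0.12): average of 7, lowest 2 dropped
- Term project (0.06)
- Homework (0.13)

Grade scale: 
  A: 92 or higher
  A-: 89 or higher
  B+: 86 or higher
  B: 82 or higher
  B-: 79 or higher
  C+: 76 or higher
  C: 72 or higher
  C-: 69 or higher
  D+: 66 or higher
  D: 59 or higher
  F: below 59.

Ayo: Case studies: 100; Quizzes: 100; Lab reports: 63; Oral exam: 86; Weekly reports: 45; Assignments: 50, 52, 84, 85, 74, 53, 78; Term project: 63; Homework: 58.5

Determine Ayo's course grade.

C+

Assignments: drop 50, 52 → average of remaining 5 = 374/5 = 74.8
Weighted total:
  Case studies 100 × 0.13 = 13
  Quizzes 100 × 0.25 = 25
  Lab reports 63 × 0.07 = 4.41
  Oral exam 86 × 0.06 = 5.16
  Weekly reports 45 × 0.18 = 8.1
  Assignments 74.8 × 0.12 = 8.976
  Term project 63 × 0.06 = 3.78
  Homework 58.5 × 0.13 = 7.605
Sum = 76.031
76.031 is ≥ 76 and < 79 → C+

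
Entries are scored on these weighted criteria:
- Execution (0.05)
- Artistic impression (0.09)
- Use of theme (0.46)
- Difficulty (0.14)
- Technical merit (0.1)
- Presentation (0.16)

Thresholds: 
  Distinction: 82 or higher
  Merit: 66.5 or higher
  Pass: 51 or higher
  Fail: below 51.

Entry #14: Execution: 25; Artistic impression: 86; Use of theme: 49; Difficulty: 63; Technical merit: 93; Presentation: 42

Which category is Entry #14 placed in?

Weighted total:
  Execution 25 × 0.05 = 1.25
  Artistic impression 86 × 0.09 = 7.74
  Use of theme 49 × 0.46 = 22.54
  Difficulty 63 × 0.14 = 8.82
  Technical merit 93 × 0.1 = 9.3
  Presentation 42 × 0.16 = 6.72
Sum = 56.37
56.37 is ≥ 51 and < 66.5 → Pass

Pass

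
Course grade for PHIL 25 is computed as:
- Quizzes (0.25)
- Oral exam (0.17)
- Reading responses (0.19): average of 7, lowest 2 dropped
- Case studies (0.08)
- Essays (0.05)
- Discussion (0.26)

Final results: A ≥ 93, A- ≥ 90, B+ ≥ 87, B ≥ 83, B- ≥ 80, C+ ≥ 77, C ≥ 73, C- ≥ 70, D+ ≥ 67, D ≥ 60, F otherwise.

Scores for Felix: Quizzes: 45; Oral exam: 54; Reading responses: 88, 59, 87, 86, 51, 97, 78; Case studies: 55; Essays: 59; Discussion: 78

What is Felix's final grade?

Reading responses: drop 51, 59 → average of remaining 5 = 436/5 = 87.2
Weighted total:
  Quizzes 45 × 0.25 = 11.25
  Oral exam 54 × 0.17 = 9.18
  Reading responses 87.2 × 0.19 = 16.568
  Case studies 55 × 0.08 = 4.4
  Essays 59 × 0.05 = 2.95
  Discussion 78 × 0.26 = 20.28
Sum = 64.628
64.628 is ≥ 60 and < 67 → D

D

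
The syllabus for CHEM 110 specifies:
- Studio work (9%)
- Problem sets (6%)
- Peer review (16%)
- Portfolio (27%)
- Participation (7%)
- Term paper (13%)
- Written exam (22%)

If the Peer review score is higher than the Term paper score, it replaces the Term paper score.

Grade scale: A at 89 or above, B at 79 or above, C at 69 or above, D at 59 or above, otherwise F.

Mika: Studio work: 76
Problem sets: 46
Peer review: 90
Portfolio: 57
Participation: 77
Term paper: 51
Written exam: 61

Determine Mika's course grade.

C

Peer review (90) > Term paper (51), so Term paper counts as 90.
Weighted total:
  Studio work 76 × 0.09 = 6.84
  Problem sets 46 × 0.06 = 2.76
  Peer review 90 × 0.16 = 14.4
  Portfolio 57 × 0.27 = 15.39
  Participation 77 × 0.07 = 5.39
  Term paper 90 × 0.13 = 11.7
  Written exam 61 × 0.22 = 13.42
Sum = 69.9
69.9 is ≥ 69 and < 79 → C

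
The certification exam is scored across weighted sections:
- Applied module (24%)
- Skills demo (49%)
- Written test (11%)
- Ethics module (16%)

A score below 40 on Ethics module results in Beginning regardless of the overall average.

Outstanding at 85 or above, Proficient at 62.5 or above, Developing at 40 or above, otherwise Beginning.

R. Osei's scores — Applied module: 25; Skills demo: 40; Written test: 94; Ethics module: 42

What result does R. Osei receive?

Ethics module score 42 ≥ 40: minimum met.
Weighted total:
  Applied module 25 × 0.24 = 6
  Skills demo 40 × 0.49 = 19.6
  Written test 94 × 0.11 = 10.34
  Ethics module 42 × 0.16 = 6.72
Sum = 42.66
42.66 is ≥ 40 and < 62.5 → Developing

Developing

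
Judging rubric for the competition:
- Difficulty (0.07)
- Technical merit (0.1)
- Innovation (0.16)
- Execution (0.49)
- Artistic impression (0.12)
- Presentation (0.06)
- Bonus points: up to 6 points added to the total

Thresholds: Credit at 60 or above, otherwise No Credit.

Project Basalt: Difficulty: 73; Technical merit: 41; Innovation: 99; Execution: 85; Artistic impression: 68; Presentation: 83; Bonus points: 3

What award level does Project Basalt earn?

Weighted total:
  Difficulty 73 × 0.07 = 5.11
  Technical merit 41 × 0.1 = 4.1
  Innovation 99 × 0.16 = 15.84
  Execution 85 × 0.49 = 41.65
  Artistic impression 68 × 0.12 = 8.16
  Presentation 83 × 0.06 = 4.98
Sum = 79.84
Bonus points: 79.84 + 3 = 82.84
82.84 ≥ 60 → Credit

Credit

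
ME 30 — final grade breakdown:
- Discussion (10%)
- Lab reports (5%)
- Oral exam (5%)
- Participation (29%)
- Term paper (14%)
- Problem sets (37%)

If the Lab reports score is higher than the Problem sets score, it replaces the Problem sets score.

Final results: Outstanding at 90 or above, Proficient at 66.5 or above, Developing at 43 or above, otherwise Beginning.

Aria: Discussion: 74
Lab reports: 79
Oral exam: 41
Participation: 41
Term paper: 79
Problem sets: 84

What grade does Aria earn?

Lab reports (79) ≤ Problem sets (84), so Problem sets stays at 84.
Weighted total:
  Discussion 74 × 0.1 = 7.4
  Lab reports 79 × 0.05 = 3.95
  Oral exam 41 × 0.05 = 2.05
  Participation 41 × 0.29 = 11.89
  Term paper 79 × 0.14 = 11.06
  Problem sets 84 × 0.37 = 31.08
Sum = 67.43
67.43 is ≥ 66.5 and < 90 → Proficient

Proficient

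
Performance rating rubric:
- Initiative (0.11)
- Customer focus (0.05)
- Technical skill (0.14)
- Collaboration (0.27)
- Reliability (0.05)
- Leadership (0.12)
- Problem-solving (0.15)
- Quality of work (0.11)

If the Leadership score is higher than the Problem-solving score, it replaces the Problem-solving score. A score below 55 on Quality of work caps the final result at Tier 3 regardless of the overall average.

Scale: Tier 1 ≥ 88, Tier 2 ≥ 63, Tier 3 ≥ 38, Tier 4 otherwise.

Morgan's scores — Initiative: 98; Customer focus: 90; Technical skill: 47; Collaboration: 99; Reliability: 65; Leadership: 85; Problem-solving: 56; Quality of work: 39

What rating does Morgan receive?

Tier 3

Leadership (85) > Problem-solving (56), so Problem-solving counts as 85.
Quality of work score 39 < 55: minimum not met.
Weighted total:
  Initiative 98 × 0.11 = 10.78
  Customer focus 90 × 0.05 = 4.5
  Technical skill 47 × 0.14 = 6.58
  Collaboration 99 × 0.27 = 26.73
  Reliability 65 × 0.05 = 3.25
  Leadership 85 × 0.12 = 10.2
  Problem-solving 85 × 0.15 = 12.75
  Quality of work 39 × 0.11 = 4.29
Sum = 79.08
79.08 would be Tier 2; cap at Tier 3 applies → Tier 3.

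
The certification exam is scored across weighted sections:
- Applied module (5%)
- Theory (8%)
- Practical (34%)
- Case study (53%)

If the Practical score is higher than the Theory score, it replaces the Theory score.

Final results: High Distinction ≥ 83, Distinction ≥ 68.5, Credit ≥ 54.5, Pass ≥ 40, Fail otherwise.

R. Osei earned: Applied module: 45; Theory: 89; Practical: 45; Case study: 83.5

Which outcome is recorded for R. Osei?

Distinction

Practical (45) ≤ Theory (89), so Theory stays at 89.
Weighted total:
  Applied module 45 × 0.05 = 2.25
  Theory 89 × 0.08 = 7.12
  Practical 45 × 0.34 = 15.3
  Case study 83.5 × 0.53 = 44.255
Sum = 68.925
68.925 is ≥ 68.5 and < 83 → Distinction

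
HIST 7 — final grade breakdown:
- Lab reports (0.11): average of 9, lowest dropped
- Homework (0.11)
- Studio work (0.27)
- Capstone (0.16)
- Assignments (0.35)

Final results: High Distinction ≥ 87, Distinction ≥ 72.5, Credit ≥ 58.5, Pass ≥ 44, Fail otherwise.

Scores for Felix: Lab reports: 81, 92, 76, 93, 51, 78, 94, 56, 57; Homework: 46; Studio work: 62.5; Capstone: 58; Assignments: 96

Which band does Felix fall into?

Distinction

Lab reports: drop 51 → average of remaining 8 = 627/8 = 78.375
Weighted total:
  Lab reports 78.375 × 0.11 = 8.62125
  Homework 46 × 0.11 = 5.06
  Studio work 62.5 × 0.27 = 16.875
  Capstone 58 × 0.16 = 9.28
  Assignments 96 × 0.35 = 33.6
Sum = 73.43625
73.43625 is ≥ 72.5 and < 87 → Distinction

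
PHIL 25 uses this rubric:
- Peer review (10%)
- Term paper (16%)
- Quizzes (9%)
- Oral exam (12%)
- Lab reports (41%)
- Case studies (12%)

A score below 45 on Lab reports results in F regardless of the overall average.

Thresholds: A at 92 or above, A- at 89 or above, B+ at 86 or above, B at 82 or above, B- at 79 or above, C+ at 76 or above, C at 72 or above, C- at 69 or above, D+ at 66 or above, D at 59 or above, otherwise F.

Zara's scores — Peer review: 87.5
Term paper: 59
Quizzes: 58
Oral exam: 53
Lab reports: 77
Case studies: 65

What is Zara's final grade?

C-

Lab reports score 77 ≥ 45: minimum met.
Weighted total:
  Peer review 87.5 × 0.1 = 8.75
  Term paper 59 × 0.16 = 9.44
  Quizzes 58 × 0.09 = 5.22
  Oral exam 53 × 0.12 = 6.36
  Lab reports 77 × 0.41 = 31.57
  Case studies 65 × 0.12 = 7.8
Sum = 69.14
69.14 is ≥ 69 and < 72 → C-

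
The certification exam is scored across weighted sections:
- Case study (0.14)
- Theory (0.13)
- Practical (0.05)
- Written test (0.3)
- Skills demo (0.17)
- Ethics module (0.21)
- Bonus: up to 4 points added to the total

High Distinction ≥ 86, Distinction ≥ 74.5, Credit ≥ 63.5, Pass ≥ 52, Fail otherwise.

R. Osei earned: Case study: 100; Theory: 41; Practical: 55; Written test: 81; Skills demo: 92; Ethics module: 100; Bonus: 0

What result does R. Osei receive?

Weighted total:
  Case study 100 × 0.14 = 14
  Theory 41 × 0.13 = 5.33
  Practical 55 × 0.05 = 2.75
  Written test 81 × 0.3 = 24.3
  Skills demo 92 × 0.17 = 15.64
  Ethics module 100 × 0.21 = 21
Sum = 83.02
Bonus: 83.02 + 0 = 83.02
83.02 is ≥ 74.5 and < 86 → Distinction

Distinction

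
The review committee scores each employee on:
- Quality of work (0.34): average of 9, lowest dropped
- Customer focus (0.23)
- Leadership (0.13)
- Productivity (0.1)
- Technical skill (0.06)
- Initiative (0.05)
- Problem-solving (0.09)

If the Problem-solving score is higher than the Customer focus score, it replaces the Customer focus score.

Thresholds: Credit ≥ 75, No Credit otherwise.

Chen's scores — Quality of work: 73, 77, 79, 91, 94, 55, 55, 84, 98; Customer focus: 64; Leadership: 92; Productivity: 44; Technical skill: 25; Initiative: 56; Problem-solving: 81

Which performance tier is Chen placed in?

Quality of work: drop 55 → average of remaining 8 = 651/8 = 81.375
Problem-solving (81) > Customer focus (64), so Customer focus counts as 81.
Weighted total:
  Quality of work 81.375 × 0.34 = 27.6675
  Customer focus 81 × 0.23 = 18.63
  Leadership 92 × 0.13 = 11.96
  Productivity 44 × 0.1 = 4.4
  Technical skill 25 × 0.06 = 1.5
  Initiative 56 × 0.05 = 2.8
  Problem-solving 81 × 0.09 = 7.29
Sum = 74.2475
74.2475 < 75 → No Credit

No Credit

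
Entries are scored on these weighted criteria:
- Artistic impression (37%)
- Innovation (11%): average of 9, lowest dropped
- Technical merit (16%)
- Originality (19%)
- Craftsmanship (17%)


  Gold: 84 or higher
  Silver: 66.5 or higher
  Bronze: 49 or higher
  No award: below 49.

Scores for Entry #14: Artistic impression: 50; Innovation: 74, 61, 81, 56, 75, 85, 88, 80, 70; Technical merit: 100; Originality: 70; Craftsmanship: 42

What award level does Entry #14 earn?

Bronze

Innovation: drop 56 → average of remaining 8 = 614/8 = 76.75
Weighted total:
  Artistic impression 50 × 0.37 = 18.5
  Innovation 76.75 × 0.11 = 8.4425
  Technical merit 100 × 0.16 = 16
  Originality 70 × 0.19 = 13.3
  Craftsmanship 42 × 0.17 = 7.14
Sum = 63.3825
63.3825 is ≥ 49 and < 66.5 → Bronze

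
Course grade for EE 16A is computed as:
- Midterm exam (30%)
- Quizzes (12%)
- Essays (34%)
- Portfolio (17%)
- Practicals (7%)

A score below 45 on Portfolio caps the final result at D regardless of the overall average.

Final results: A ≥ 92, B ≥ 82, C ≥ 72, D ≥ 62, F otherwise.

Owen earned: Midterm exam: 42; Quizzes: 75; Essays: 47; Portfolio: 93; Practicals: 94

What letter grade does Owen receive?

Portfolio score 93 ≥ 45: minimum met.
Weighted total:
  Midterm exam 42 × 0.3 = 12.6
  Quizzes 75 × 0.12 = 9
  Essays 47 × 0.34 = 15.98
  Portfolio 93 × 0.17 = 15.81
  Practicals 94 × 0.07 = 6.58
Sum = 59.97
59.97 < 62 → F

F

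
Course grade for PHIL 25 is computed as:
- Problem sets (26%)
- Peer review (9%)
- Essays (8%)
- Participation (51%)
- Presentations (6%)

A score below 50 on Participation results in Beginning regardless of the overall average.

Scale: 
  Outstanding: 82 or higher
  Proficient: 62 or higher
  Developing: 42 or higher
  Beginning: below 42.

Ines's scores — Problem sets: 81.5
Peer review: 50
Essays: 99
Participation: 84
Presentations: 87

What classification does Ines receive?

Participation score 84 ≥ 50: minimum met.
Weighted total:
  Problem sets 81.5 × 0.26 = 21.19
  Peer review 50 × 0.09 = 4.5
  Essays 99 × 0.08 = 7.92
  Participation 84 × 0.51 = 42.84
  Presentations 87 × 0.06 = 5.22
Sum = 81.67
81.67 is ≥ 62 and < 82 → Proficient

Proficient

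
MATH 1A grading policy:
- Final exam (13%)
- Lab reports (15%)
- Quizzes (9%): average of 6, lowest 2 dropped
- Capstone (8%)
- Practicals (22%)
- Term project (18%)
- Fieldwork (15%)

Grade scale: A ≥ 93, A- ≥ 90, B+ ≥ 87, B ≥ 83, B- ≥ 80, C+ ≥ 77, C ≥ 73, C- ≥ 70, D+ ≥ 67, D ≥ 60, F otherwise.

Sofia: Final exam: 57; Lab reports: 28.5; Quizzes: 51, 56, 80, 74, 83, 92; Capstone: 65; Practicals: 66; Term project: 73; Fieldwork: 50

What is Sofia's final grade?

F

Quizzes: drop 51, 56 → average of remaining 4 = 329/4 = 82.25
Weighted total:
  Final exam 57 × 0.13 = 7.41
  Lab reports 28.5 × 0.15 = 4.275
  Quizzes 82.25 × 0.09 = 7.4025
  Capstone 65 × 0.08 = 5.2
  Practicals 66 × 0.22 = 14.52
  Term project 73 × 0.18 = 13.14
  Fieldwork 50 × 0.15 = 7.5
Sum = 59.4475
59.4475 < 60 → F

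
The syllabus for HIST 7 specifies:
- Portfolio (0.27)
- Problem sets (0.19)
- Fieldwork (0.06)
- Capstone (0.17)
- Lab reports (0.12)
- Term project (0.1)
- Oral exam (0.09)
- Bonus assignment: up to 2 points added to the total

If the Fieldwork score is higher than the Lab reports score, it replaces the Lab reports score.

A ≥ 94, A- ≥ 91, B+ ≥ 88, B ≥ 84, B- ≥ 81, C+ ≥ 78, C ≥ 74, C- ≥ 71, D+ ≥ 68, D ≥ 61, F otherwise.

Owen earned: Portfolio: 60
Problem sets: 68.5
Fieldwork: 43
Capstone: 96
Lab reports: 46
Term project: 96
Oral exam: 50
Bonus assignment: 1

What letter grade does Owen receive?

D+

Fieldwork (43) ≤ Lab reports (46), so Lab reports stays at 46.
Weighted total:
  Portfolio 60 × 0.27 = 16.2
  Problem sets 68.5 × 0.19 = 13.015
  Fieldwork 43 × 0.06 = 2.58
  Capstone 96 × 0.17 = 16.32
  Lab reports 46 × 0.12 = 5.52
  Term project 96 × 0.1 = 9.6
  Oral exam 50 × 0.09 = 4.5
Sum = 67.735
Bonus assignment: 67.735 + 1 = 68.735
68.735 is ≥ 68 and < 71 → D+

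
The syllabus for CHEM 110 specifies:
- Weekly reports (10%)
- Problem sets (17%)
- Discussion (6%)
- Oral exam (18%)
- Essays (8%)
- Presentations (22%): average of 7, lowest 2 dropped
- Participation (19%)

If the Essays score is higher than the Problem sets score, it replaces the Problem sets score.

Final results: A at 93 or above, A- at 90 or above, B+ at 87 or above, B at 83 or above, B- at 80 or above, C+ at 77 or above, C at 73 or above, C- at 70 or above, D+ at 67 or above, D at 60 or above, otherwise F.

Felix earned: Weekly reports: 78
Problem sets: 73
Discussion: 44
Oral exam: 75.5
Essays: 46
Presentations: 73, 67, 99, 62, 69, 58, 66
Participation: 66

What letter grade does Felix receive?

D+

Presentations: drop 58, 62 → average of remaining 5 = 374/5 = 74.8
Essays (46) ≤ Problem sets (73), so Problem sets stays at 73.
Weighted total:
  Weekly reports 78 × 0.1 = 7.8
  Problem sets 73 × 0.17 = 12.41
  Discussion 44 × 0.06 = 2.64
  Oral exam 75.5 × 0.18 = 13.59
  Essays 46 × 0.08 = 3.68
  Presentations 74.8 × 0.22 = 16.456
  Participation 66 × 0.19 = 12.54
Sum = 69.116
69.116 is ≥ 67 and < 70 → D+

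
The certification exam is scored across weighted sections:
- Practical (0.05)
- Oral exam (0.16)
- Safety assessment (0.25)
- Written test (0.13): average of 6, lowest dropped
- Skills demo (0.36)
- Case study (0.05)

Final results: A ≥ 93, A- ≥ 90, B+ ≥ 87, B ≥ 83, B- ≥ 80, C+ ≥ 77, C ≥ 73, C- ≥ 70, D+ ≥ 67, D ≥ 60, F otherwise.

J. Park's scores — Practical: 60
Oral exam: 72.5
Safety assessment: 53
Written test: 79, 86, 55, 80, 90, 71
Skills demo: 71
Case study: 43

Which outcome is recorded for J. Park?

D

Written test: drop 55 → average of remaining 5 = 406/5 = 81.2
Weighted total:
  Practical 60 × 0.05 = 3
  Oral exam 72.5 × 0.16 = 11.6
  Safety assessment 53 × 0.25 = 13.25
  Written test 81.2 × 0.13 = 10.556
  Skills demo 71 × 0.36 = 25.56
  Case study 43 × 0.05 = 2.15
Sum = 66.116
66.116 is ≥ 60 and < 67 → D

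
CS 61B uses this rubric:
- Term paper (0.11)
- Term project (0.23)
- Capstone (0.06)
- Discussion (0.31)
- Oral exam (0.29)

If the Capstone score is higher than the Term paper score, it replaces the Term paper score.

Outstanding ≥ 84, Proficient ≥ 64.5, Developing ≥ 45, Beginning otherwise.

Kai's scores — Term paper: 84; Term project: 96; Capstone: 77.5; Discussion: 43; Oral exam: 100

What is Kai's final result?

Proficient

Capstone (77.5) ≤ Term paper (84), so Term paper stays at 84.
Weighted total:
  Term paper 84 × 0.11 = 9.24
  Term project 96 × 0.23 = 22.08
  Capstone 77.5 × 0.06 = 4.65
  Discussion 43 × 0.31 = 13.33
  Oral exam 100 × 0.29 = 29
Sum = 78.3
78.3 is ≥ 64.5 and < 84 → Proficient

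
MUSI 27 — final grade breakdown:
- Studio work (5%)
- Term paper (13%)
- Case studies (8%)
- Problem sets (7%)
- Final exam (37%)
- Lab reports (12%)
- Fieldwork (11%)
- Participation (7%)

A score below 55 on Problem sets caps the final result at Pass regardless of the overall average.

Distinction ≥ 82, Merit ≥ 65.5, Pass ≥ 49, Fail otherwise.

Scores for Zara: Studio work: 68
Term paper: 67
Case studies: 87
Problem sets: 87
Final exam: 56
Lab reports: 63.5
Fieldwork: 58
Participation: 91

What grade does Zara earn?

Merit

Problem sets score 87 ≥ 55: minimum met.
Weighted total:
  Studio work 68 × 0.05 = 3.4
  Term paper 67 × 0.13 = 8.71
  Case studies 87 × 0.08 = 6.96
  Problem sets 87 × 0.07 = 6.09
  Final exam 56 × 0.37 = 20.72
  Lab reports 63.5 × 0.12 = 7.62
  Fieldwork 58 × 0.11 = 6.38
  Participation 91 × 0.07 = 6.37
Sum = 66.25
66.25 is ≥ 65.5 and < 82 → Merit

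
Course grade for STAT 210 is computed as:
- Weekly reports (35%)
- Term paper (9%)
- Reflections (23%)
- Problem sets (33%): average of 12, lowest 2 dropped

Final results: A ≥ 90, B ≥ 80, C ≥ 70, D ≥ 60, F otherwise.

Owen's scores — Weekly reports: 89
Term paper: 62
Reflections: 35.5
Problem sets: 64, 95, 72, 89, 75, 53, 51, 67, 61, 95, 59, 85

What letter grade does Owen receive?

C

Problem sets: drop 51, 53 → average of remaining 10 = 762/10 = 76.2
Weighted total:
  Weekly reports 89 × 0.35 = 31.15
  Term paper 62 × 0.09 = 5.58
  Reflections 35.5 × 0.23 = 8.165
  Problem sets 76.2 × 0.33 = 25.146
Sum = 70.041
70.041 is ≥ 70 and < 80 → C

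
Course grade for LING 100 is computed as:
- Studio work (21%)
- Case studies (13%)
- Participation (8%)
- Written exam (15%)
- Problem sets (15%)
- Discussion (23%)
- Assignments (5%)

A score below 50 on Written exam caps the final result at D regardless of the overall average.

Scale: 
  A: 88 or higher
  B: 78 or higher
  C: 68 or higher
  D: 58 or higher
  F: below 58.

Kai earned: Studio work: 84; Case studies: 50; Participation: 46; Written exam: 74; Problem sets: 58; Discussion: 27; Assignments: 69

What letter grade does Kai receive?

Written exam score 74 ≥ 50: minimum met.
Weighted total:
  Studio work 84 × 0.21 = 17.64
  Case studies 50 × 0.13 = 6.5
  Participation 46 × 0.08 = 3.68
  Written exam 74 × 0.15 = 11.1
  Problem sets 58 × 0.15 = 8.7
  Discussion 27 × 0.23 = 6.21
  Assignments 69 × 0.05 = 3.45
Sum = 57.28
57.28 < 58 → F

F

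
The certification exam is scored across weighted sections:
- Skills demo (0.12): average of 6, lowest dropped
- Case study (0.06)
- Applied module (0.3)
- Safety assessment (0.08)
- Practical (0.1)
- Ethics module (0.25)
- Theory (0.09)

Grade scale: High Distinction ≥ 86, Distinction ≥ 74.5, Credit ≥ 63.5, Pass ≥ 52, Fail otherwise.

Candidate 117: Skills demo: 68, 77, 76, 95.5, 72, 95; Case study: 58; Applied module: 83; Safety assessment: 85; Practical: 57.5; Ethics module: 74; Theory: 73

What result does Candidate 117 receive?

Skills demo: drop 68 → average of remaining 5 = 415.5/5 = 83.1
Weighted total:
  Skills demo 83.1 × 0.12 = 9.972
  Case study 58 × 0.06 = 3.48
  Applied module 83 × 0.3 = 24.9
  Safety assessment 85 × 0.08 = 6.8
  Practical 57.5 × 0.1 = 5.75
  Ethics module 74 × 0.25 = 18.5
  Theory 73 × 0.09 = 6.57
Sum = 75.972
75.972 is ≥ 74.5 and < 86 → Distinction

Distinction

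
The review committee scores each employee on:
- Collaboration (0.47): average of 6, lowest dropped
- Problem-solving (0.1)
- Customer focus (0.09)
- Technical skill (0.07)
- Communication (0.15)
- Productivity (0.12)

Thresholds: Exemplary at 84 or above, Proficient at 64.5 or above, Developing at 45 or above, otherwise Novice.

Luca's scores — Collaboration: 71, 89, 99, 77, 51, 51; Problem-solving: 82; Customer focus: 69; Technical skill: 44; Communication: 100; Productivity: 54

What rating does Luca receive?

Proficient

Collaboration: drop 51 → average of remaining 5 = 387/5 = 77.4
Weighted total:
  Collaboration 77.4 × 0.47 = 36.378
  Problem-solving 82 × 0.1 = 8.2
  Customer focus 69 × 0.09 = 6.21
  Technical skill 44 × 0.07 = 3.08
  Communication 100 × 0.15 = 15
  Productivity 54 × 0.12 = 6.48
Sum = 75.348
75.348 is ≥ 64.5 and < 84 → Proficient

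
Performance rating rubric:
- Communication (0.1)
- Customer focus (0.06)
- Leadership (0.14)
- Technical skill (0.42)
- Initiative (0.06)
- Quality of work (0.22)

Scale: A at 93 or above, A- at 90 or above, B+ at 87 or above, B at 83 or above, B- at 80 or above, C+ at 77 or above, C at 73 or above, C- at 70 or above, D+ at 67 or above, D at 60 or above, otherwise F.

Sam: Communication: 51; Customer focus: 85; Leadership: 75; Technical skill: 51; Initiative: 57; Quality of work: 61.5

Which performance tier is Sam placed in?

Weighted total:
  Communication 51 × 0.1 = 5.1
  Customer focus 85 × 0.06 = 5.1
  Leadership 75 × 0.14 = 10.5
  Technical skill 51 × 0.42 = 21.42
  Initiative 57 × 0.06 = 3.42
  Quality of work 61.5 × 0.22 = 13.53
Sum = 59.07
59.07 < 60 → F

F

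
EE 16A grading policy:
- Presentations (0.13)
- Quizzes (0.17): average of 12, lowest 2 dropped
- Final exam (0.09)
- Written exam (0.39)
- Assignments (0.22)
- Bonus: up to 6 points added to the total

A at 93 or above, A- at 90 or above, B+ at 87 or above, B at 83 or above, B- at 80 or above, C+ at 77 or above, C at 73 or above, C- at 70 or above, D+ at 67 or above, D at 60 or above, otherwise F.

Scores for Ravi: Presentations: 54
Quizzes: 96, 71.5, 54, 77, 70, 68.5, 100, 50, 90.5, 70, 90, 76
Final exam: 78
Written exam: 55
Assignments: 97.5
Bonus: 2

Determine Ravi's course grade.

Quizzes: drop 50, 54 → average of remaining 10 = 809.5/10 = 80.95
Weighted total:
  Presentations 54 × 0.13 = 7.02
  Quizzes 80.95 × 0.17 = 13.7615
  Final exam 78 × 0.09 = 7.02
  Written exam 55 × 0.39 = 21.45
  Assignments 97.5 × 0.22 = 21.45
Sum = 70.7015
Bonus: 70.7015 + 2 = 72.7015
72.7015 is ≥ 70 and < 73 → C-

C-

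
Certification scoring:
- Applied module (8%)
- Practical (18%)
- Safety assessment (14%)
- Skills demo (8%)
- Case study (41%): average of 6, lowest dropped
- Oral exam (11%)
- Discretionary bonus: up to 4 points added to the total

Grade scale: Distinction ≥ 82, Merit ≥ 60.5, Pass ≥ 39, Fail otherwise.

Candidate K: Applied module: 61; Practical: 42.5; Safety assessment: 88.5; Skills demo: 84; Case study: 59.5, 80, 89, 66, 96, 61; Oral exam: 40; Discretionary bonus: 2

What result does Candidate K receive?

Case study: drop 59.5 → average of remaining 5 = 392/5 = 78.4
Weighted total:
  Applied module 61 × 0.08 = 4.88
  Practical 42.5 × 0.18 = 7.65
  Safety assessment 88.5 × 0.14 = 12.39
  Skills demo 84 × 0.08 = 6.72
  Case study 78.4 × 0.41 = 32.144
  Oral exam 40 × 0.11 = 4.4
Sum = 68.184
Discretionary bonus: 68.184 + 2 = 70.184
70.184 is ≥ 60.5 and < 82 → Merit

Merit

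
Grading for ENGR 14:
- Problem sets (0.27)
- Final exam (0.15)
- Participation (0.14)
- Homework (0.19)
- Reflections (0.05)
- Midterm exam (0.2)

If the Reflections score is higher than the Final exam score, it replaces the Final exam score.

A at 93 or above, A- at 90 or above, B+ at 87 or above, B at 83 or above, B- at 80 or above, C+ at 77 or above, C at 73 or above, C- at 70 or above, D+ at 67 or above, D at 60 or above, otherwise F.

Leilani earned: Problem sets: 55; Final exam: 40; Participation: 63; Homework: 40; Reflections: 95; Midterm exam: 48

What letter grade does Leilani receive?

F

Reflections (95) > Final exam (40), so Final exam counts as 95.
Weighted total:
  Problem sets 55 × 0.27 = 14.85
  Final exam 95 × 0.15 = 14.25
  Participation 63 × 0.14 = 8.82
  Homework 40 × 0.19 = 7.6
  Reflections 95 × 0.05 = 4.75
  Midterm exam 48 × 0.2 = 9.6
Sum = 59.87
59.87 < 60 → F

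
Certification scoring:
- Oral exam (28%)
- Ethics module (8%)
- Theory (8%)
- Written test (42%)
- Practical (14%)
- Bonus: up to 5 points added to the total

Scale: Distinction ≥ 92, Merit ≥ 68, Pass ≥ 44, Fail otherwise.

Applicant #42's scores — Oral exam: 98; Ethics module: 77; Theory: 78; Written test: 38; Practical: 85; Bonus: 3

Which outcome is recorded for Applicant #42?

Merit

Weighted total:
  Oral exam 98 × 0.28 = 27.44
  Ethics module 77 × 0.08 = 6.16
  Theory 78 × 0.08 = 6.24
  Written test 38 × 0.42 = 15.96
  Practical 85 × 0.14 = 11.9
Sum = 67.7
Bonus: 67.7 + 3 = 70.7
70.7 is ≥ 68 and < 92 → Merit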